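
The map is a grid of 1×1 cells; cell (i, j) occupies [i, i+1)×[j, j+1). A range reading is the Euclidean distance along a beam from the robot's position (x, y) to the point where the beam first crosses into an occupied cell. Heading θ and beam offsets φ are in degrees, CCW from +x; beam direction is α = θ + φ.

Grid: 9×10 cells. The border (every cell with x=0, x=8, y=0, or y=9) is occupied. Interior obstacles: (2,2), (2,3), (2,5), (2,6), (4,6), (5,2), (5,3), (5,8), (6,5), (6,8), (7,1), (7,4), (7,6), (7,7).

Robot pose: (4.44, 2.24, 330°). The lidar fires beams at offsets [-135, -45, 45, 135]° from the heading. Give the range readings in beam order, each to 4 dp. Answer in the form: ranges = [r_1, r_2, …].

ranges = [3.5614, 1.2837, 0.5798, 6.9985]

beam 1: φ=-135°, α=195°
  cosα=-0.9659 sinα=-0.2588 | (4,2) | tMaxX 0.4555 tMaxY 0.9273 | tΔX 1.0353 tΔY 3.8637
    t=0.4555 [x] (3,2)
    t=0.9273 [y] (3,1)
    t=1.4908 [x] (2,1)
    t=2.5261 [x] (1,1)
    t=3.5614 [x] (0,1) — stop
  → r_1 = 3.5614
beam 2: φ=-45°, α=285°
  cosα=0.2588 sinα=-0.9659 | (4,2) | tMaxX 2.1637 tMaxY 0.2485 | tΔX 3.8637 tΔY 1.0353
    t=0.2485 [y] (4,1)
    t=1.2837 [y] (4,0) — stop
  → r_2 = 1.2837
beam 3: φ=45°, α=15°
  cosα=0.9659 sinα=0.2588 | (4,2) | tMaxX 0.5798 tMaxY 2.9364 | tΔX 1.0353 tΔY 3.8637
    t=0.5798 [x] (5,2) — stop
  → r_3 = 0.5798
beam 4: φ=135°, α=105°
  cosα=-0.2588 sinα=0.9659 | (4,2) | tMaxX 1.7000 tMaxY 0.7868 | tΔX 3.8637 tΔY 1.0353
    t=0.7868 [y] (4,3)
    t=1.7000 [x] (3,3)
    t=1.8221 [y] (3,4)
    t=2.8574 [y] (3,5)
    t=3.8926 [y] (3,6)
    t=4.9279 [y] (3,7)
    t=5.5637 [x] (2,7)
    t=5.9632 [y] (2,8)
    t=6.9985 [y] (2,9) — stop
  → r_4 = 6.9985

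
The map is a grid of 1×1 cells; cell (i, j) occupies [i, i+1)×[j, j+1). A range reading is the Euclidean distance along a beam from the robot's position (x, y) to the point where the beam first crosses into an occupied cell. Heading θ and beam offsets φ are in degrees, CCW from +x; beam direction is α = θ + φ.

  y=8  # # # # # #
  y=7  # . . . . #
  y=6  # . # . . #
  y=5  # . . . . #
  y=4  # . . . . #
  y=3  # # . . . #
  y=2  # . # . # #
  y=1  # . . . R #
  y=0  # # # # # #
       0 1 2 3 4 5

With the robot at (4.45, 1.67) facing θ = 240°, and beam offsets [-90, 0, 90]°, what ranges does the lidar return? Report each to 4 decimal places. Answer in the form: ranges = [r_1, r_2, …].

ranges = [1.6743, 0.7736, 0.6351]

beam 1: φ=-90°, α=150°
  dir = (cos 150°, sin 150°) = (-0.8660, 0.5000); from cell (4,1)
  next x-line at t=0.5196, next y-line at t=0.6600; Δt_x=1.1547, Δt_y=2.0000
    x: enter (3,1) at t=0.5196
    y: enter (3,2) at t=0.6600
    x: enter (2,2) at t=1.6743 ← occupied
  → r_1 = 1.6743
beam 2: φ=0°, α=240°
  dir = (cos 240°, sin 240°) = (-0.5000, -0.8660); from cell (4,1)
  next x-line at t=0.9000, next y-line at t=0.7736; Δt_x=2.0000, Δt_y=1.1547
    y: enter (4,0) at t=0.7736 ← occupied
  → r_2 = 0.7736
beam 3: φ=90°, α=330°
  dir = (cos 330°, sin 330°) = (0.8660, -0.5000); from cell (4,1)
  next x-line at t=0.6351, next y-line at t=1.3400; Δt_x=1.1547, Δt_y=2.0000
    x: enter (5,1) at t=0.6351 ← occupied
  → r_3 = 0.6351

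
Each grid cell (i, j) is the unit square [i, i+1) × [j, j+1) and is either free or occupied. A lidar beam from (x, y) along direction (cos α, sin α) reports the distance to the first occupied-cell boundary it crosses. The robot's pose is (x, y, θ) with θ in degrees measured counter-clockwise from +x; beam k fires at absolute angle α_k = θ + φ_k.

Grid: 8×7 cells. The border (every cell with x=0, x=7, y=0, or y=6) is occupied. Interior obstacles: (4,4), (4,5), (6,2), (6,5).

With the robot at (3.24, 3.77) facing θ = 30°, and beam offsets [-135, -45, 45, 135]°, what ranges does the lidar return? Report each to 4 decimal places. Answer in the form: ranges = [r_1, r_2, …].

ranges = [2.8677, 2.9751, 2.3087, 2.3190]

beam 1: φ=-135°, α=255°
  direction (-0.2588, -0.9659); cell (3,3); t to first gridline: x 0.9273, y 0.7972 (then +3.8637 / +1.0353)
    (3,2) via y @ 0.7972
    (2,2) via x @ 0.9273
    (2,1) via y @ 1.8324
    (2,0) via y @ 2.8677  # hit
  → r_1 = 2.8677
beam 2: φ=-45°, α=345°
  direction (0.9659, -0.2588); cell (3,3); t to first gridline: x 0.7868, y 2.9751 (then +1.0353 / +3.8637)
    (4,3) via x @ 0.7868
    (5,3) via x @ 1.8221
    (6,3) via x @ 2.8574
    (6,2) via y @ 2.9751  # hit
  → r_2 = 2.9751
beam 3: φ=45°, α=75°
  direction (0.2588, 0.9659); cell (3,3); t to first gridline: x 2.9364, y 0.2381 (then +3.8637 / +1.0353)
    (3,4) via y @ 0.2381
    (3,5) via y @ 1.2734
    (3,6) via y @ 2.3087  # hit
  → r_3 = 2.3087
beam 4: φ=135°, α=165°
  direction (-0.9659, 0.2588); cell (3,3); t to first gridline: x 0.2485, y 0.8887 (then +1.0353 / +3.8637)
    (2,3) via x @ 0.2485
    (2,4) via y @ 0.8887
    (1,4) via x @ 1.2837
    (0,4) via x @ 2.3190  # hit
  → r_4 = 2.3190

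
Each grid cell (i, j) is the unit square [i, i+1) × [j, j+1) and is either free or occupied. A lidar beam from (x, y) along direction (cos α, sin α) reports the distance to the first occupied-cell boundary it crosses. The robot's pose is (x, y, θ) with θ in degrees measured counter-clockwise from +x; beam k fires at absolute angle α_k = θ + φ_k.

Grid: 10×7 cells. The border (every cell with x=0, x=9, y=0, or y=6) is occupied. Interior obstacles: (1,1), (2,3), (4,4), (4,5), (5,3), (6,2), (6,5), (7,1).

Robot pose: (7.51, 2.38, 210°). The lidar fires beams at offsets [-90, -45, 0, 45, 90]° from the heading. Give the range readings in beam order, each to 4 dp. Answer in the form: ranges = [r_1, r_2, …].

beam 1: φ=-90°, α=120°
  cosα=-0.5000 sinα=0.8660 | (7,2) | tMaxX 1.0200 tMaxY 0.7159 | tΔX 2.0000 tΔY 1.1547
    t=0.7159 [y] (7,3)
    t=1.0200 [x] (6,3)
    t=1.8706 [y] (6,4)
    t=3.0200 [x] (5,4)
    t=3.0253 [y] (5,5)
    t=4.1800 [y] (5,6) — stop
  → r_1 = 4.1800
beam 2: φ=-45°, α=165°
  cosα=-0.9659 sinα=0.2588 | (7,2) | tMaxX 0.5280 tMaxY 2.3955 | tΔX 1.0353 tΔY 3.8637
    t=0.5280 [x] (6,2) — stop
  → r_2 = 0.5280
beam 3: φ=0°, α=210°
  cosα=-0.8660 sinα=-0.5000 | (7,2) | tMaxX 0.5889 tMaxY 0.7600 | tΔX 1.1547 tΔY 2.0000
    t=0.5889 [x] (6,2) — stop
  → r_3 = 0.5889
beam 4: φ=45°, α=255°
  cosα=-0.2588 sinα=-0.9659 | (7,2) | tMaxX 1.9705 tMaxY 0.3934 | tΔX 3.8637 tΔY 1.0353
    t=0.3934 [y] (7,1) — stop
  → r_4 = 0.3934
beam 5: φ=90°, α=300°
  cosα=0.5000 sinα=-0.8660 | (7,2) | tMaxX 0.9800 tMaxY 0.4388 | tΔX 2.0000 tΔY 1.1547
    t=0.4388 [y] (7,1) — stop
  → r_5 = 0.4388

ranges = [4.1800, 0.5280, 0.5889, 0.3934, 0.4388]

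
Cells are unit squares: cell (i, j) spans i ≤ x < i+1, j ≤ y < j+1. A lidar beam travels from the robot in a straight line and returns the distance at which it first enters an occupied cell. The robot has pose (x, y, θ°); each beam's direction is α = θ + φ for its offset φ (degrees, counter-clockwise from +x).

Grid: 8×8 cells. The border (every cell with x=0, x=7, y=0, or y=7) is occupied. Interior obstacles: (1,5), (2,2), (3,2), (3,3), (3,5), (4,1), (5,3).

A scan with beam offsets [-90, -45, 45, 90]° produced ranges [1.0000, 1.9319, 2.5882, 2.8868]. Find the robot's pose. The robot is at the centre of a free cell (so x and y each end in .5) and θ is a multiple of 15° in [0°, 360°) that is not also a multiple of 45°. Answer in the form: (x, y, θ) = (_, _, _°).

The pose lattice has 29·16 = 464 candidates. Test each by forward raycasting.
  (2.5, 5.5, 285°): beam 1 = 0.5176 ≠ 1.0000 ✗
  (1.5, 3.5, 120°): beam 1 = 6.3509 ≠ 1.0000 ✗
  (2.5, 5.5, 60°): beam 1 = 0.5774 ≠ 1.0000 ✗
  (5.5, 2.5, 285°): beam 1 = 1.5529 ≠ 1.0000 ✗
  …
  (4.5, 4.5, 300°): r_1=1.0000, r_2=1.9319, r_3=2.5882, r_4=2.8868 — all match ✓
Only this pose fits every beam.

(x, y, θ) = (4.5, 4.5, 300°)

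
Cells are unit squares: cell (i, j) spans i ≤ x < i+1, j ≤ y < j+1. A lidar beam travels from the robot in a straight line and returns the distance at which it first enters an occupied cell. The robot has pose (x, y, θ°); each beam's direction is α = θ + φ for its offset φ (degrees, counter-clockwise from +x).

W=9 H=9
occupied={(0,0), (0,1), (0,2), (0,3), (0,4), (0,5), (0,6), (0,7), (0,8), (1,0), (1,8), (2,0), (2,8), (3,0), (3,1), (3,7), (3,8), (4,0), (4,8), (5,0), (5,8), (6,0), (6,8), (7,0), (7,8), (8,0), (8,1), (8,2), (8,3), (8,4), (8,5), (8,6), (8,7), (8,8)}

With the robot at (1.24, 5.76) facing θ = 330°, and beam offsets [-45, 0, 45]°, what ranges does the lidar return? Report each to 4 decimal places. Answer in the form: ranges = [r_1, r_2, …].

beam 1: φ=-45°, α=285°
  d=(0.2588,-0.9659)  start (1,5)  tX=2.9364 tY=0.7868  stride 1/|dx|=3.8637 1/|dy|=1.0353
    cross y-line → (1,4), t=0.7868
    cross y-line → (1,3), t=1.8221
    cross y-line → (1,2), t=2.8574
    cross x-line → (2,2), t=2.9364
    cross y-line → (2,1), t=3.8926
    cross y-line → (2,0), t=4.9279 (wall)
  → r_1 = 4.9279
beam 2: φ=0°, α=330°
  d=(0.8660,-0.5000)  start (1,5)  tX=0.8776 tY=1.5200  stride 1/|dx|=1.1547 1/|dy|=2.0000
    cross x-line → (2,5), t=0.8776
    cross y-line → (2,4), t=1.5200
    cross x-line → (3,4), t=2.0323
    cross x-line → (4,4), t=3.1870
    cross y-line → (4,3), t=3.5200
    cross x-line → (5,3), t=4.3417
    cross x-line → (6,3), t=5.4964
    cross y-line → (6,2), t=5.5200
    cross x-line → (7,2), t=6.6511
    cross y-line → (7,1), t=7.5200
    cross x-line → (8,1), t=7.8058 (wall)
  → r_2 = 7.8058
beam 3: φ=45°, α=15°
  d=(0.9659,0.2588)  start (1,5)  tX=0.7868 tY=0.9273  stride 1/|dx|=1.0353 1/|dy|=3.8637
    cross x-line → (2,5), t=0.7868
    cross y-line → (2,6), t=0.9273
    cross x-line → (3,6), t=1.8221
    cross x-line → (4,6), t=2.8574
    cross x-line → (5,6), t=3.8926
    cross y-line → (5,7), t=4.7910
    cross x-line → (6,7), t=4.9279
    cross x-line → (7,7), t=5.9632
    cross x-line → (8,7), t=6.9985 (wall)
  → r_3 = 6.9985

ranges = [4.9279, 7.8058, 6.9985]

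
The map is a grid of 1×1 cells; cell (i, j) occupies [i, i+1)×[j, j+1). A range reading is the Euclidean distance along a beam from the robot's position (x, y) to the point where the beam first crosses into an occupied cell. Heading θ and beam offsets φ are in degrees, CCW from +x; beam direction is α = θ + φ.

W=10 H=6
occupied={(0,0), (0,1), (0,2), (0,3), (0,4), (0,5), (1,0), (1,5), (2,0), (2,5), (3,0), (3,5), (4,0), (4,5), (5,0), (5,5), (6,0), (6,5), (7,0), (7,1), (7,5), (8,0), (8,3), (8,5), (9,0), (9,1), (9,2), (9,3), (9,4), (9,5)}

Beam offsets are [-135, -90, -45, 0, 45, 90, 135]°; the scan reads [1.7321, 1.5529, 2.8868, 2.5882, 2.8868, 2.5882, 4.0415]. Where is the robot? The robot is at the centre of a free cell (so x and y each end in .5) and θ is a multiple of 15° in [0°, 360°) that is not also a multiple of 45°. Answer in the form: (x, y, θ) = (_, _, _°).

(x, y, θ) = (3.5, 3.5, 195°)

Enumerate (i+0.5, j+0.5, θ) over the 30 free cells and 16 admissible headings. For each, cast all 7 beams and compare to the given ranges.
  (5.5, 4.5, 105°): beam 1 = 2.8868 ≠ 1.7321 ✗
  (6.5, 3.5, 120°): beam 1 = 1.5529 ≠ 1.7321 ✗
  (5.5, 4.5, 75°): beam 1 = 3.0000 ≠ 1.7321 ✗
  …
  (3.5, 3.5, 195°): r_1=1.7321, r_2=1.5529, r_3=2.8868, r_4=2.5882, r_5=2.8868, r_6=2.5882, r_7=4.0415 — all match ✓
Unique over the lattice → pose = (3.5, 3.5, 195°).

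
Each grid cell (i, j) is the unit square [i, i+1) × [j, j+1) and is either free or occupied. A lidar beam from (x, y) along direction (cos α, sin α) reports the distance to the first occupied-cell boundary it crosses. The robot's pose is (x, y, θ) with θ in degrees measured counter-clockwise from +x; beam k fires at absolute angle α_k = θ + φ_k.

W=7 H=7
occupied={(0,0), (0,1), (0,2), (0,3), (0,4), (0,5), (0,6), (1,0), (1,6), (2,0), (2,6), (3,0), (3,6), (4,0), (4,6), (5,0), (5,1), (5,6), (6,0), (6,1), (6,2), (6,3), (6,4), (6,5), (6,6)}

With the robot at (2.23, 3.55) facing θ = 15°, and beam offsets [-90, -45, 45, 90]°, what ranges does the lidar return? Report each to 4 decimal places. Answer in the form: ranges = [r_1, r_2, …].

ranges = [2.6400, 3.1985, 2.8290, 2.5364]

beam 1: φ=-90°, α=285°
  direction (0.2588, -0.9659); cell (2,3); t to first gridline: x 2.9751, y 0.5694 (then +3.8637 / +1.0353)
    (2,2) via y @ 0.5694
    (2,1) via y @ 1.6047
    (2,0) via y @ 2.6400  # hit
  → r_1 = 2.6400
beam 2: φ=-45°, α=330°
  direction (0.8660, -0.5000); cell (2,3); t to first gridline: x 0.8891, y 1.1000 (then +1.1547 / +2.0000)
    (3,3) via x @ 0.8891
    (3,2) via y @ 1.1000
    (4,2) via x @ 2.0438
    (4,1) via y @ 3.1000
    (5,1) via x @ 3.1985  # hit
  → r_2 = 3.1985
beam 3: φ=45°, α=60°
  direction (0.5000, 0.8660); cell (2,3); t to first gridline: x 1.5400, y 0.5196 (then +2.0000 / +1.1547)
    (2,4) via y @ 0.5196
    (3,4) via x @ 1.5400
    (3,5) via y @ 1.6743
    (3,6) via y @ 2.8290  # hit
  → r_3 = 2.8290
beam 4: φ=90°, α=105°
  direction (-0.2588, 0.9659); cell (2,3); t to first gridline: x 0.8887, y 0.4659 (then +3.8637 / +1.0353)
    (2,4) via y @ 0.4659
    (1,4) via x @ 0.8887
    (1,5) via y @ 1.5012
    (1,6) via y @ 2.5364  # hit
  → r_4 = 2.5364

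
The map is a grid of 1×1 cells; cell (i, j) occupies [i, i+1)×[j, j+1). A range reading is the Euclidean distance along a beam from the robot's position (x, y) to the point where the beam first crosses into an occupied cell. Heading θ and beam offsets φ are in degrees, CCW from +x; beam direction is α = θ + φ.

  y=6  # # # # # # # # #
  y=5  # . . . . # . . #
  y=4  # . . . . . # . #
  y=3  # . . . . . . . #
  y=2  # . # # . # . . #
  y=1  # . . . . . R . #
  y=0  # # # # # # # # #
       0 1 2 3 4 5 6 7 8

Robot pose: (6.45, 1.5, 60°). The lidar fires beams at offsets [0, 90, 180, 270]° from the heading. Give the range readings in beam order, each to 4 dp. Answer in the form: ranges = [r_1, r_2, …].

ranges = [3.1000, 1.0000, 0.5774, 1.0000]

beam 1: φ=0°, α=60°
  dir = (cos 60°, sin 60°) = (0.5000, 0.8660); from cell (6,1)
  next x-line at t=1.1000, next y-line at t=0.5774; Δt_x=2.0000, Δt_y=1.1547
    y: enter (6,2) at t=0.5774
    x: enter (7,2) at t=1.1000
    y: enter (7,3) at t=1.7321
    y: enter (7,4) at t=2.8868
    x: enter (8,4) at t=3.1000 ← occupied
  → r_1 = 3.1000
beam 2: φ=90°, α=150°
  dir = (cos 150°, sin 150°) = (-0.8660, 0.5000); from cell (6,1)
  next x-line at t=0.5196, next y-line at t=1.0000; Δt_x=1.1547, Δt_y=2.0000
    x: enter (5,1) at t=0.5196
    y: enter (5,2) at t=1.0000 ← occupied
  → r_2 = 1.0000
beam 3: φ=180°, α=240°
  dir = (cos 240°, sin 240°) = (-0.5000, -0.8660); from cell (6,1)
  next x-line at t=0.9000, next y-line at t=0.5774; Δt_x=2.0000, Δt_y=1.1547
    y: enter (6,0) at t=0.5774 ← occupied
  → r_3 = 0.5774
beam 4: φ=270°, α=330°
  dir = (cos 330°, sin 330°) = (0.8660, -0.5000); from cell (6,1)
  next x-line at t=0.6351, next y-line at t=1.0000; Δt_x=1.1547, Δt_y=2.0000
    x: enter (7,1) at t=0.6351
    y: enter (7,0) at t=1.0000 ← occupied
  → r_4 = 1.0000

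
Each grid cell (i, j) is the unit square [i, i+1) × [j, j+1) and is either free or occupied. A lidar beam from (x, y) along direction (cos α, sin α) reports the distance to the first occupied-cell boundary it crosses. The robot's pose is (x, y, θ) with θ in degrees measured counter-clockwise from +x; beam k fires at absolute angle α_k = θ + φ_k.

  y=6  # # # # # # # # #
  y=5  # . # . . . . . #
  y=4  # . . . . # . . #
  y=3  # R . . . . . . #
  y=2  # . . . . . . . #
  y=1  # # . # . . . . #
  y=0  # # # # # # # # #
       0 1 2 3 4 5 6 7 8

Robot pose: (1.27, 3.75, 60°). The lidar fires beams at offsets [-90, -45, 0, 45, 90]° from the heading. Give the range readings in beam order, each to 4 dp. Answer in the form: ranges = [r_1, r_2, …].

ranges = [5.5000, 3.8616, 1.4600, 1.0432, 0.3118]

beam 1: φ=-90°, α=330°
  dir = (cos 330°, sin 330°) = (0.8660, -0.5000); from cell (1,3)
  next x-line at t=0.8429, next y-line at t=1.5000; Δt_x=1.1547, Δt_y=2.0000
    x: enter (2,3) at t=0.8429
    y: enter (2,2) at t=1.5000
    x: enter (3,2) at t=1.9976
    x: enter (4,2) at t=3.1523
    y: enter (4,1) at t=3.5000
    x: enter (5,1) at t=4.3070
    x: enter (6,1) at t=5.4617
    y: enter (6,0) at t=5.5000 ← occupied
  → r_1 = 5.5000
beam 2: φ=-45°, α=15°
  dir = (cos 15°, sin 15°) = (0.9659, 0.2588); from cell (1,3)
  next x-line at t=0.7558, next y-line at t=0.9659; Δt_x=1.0353, Δt_y=3.8637
    x: enter (2,3) at t=0.7558
    y: enter (2,4) at t=0.9659
    x: enter (3,4) at t=1.7910
    x: enter (4,4) at t=2.8263
    x: enter (5,4) at t=3.8616 ← occupied
  → r_2 = 3.8616
beam 3: φ=0°, α=60°
  dir = (cos 60°, sin 60°) = (0.5000, 0.8660); from cell (1,3)
  next x-line at t=1.4600, next y-line at t=0.2887; Δt_x=2.0000, Δt_y=1.1547
    y: enter (1,4) at t=0.2887
    y: enter (1,5) at t=1.4434
    x: enter (2,5) at t=1.4600 ← occupied
  → r_3 = 1.4600
beam 4: φ=45°, α=105°
  dir = (cos 105°, sin 105°) = (-0.2588, 0.9659); from cell (1,3)
  next x-line at t=1.0432, next y-line at t=0.2588; Δt_x=3.8637, Δt_y=1.0353
    y: enter (1,4) at t=0.2588
    x: enter (0,4) at t=1.0432 ← occupied
  → r_4 = 1.0432
beam 5: φ=90°, α=150°
  dir = (cos 150°, sin 150°) = (-0.8660, 0.5000); from cell (1,3)
  next x-line at t=0.3118, next y-line at t=0.5000; Δt_x=1.1547, Δt_y=2.0000
    x: enter (0,3) at t=0.3118 ← occupied
  → r_5 = 0.3118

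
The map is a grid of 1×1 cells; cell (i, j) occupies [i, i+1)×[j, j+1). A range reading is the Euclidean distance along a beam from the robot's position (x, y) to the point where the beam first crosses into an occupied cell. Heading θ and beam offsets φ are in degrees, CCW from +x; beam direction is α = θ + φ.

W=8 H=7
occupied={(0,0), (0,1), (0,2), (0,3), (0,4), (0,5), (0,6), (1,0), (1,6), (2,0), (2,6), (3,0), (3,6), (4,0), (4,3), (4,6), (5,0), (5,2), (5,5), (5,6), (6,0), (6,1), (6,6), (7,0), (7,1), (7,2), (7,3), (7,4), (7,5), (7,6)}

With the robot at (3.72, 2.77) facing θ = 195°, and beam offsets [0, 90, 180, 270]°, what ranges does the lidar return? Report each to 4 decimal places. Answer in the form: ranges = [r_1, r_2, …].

beam 1: φ=0°, α=195°
  d=(-0.9659,-0.2588)  start (3,2)  tX=0.7454 tY=2.9751  stride 1/|dx|=1.0353 1/|dy|=3.8637
    cross x-line → (2,2), t=0.7454
    cross x-line → (1,2), t=1.7807
    cross x-line → (0,2), t=2.8160 (wall)
  → r_1 = 2.8160
beam 2: φ=90°, α=285°
  d=(0.2588,-0.9659)  start (3,2)  tX=1.0818 tY=0.7972  stride 1/|dx|=3.8637 1/|dy|=1.0353
    cross y-line → (3,1), t=0.7972
    cross x-line → (4,1), t=1.0818
    cross y-line → (4,0), t=1.8324 (wall)
  → r_2 = 1.8324
beam 3: φ=180°, α=15°
  d=(0.9659,0.2588)  start (3,2)  tX=0.2899 tY=0.8887  stride 1/|dx|=1.0353 1/|dy|=3.8637
    cross x-line → (4,2), t=0.2899
    cross y-line → (4,3), t=0.8887 (wall)
  → r_3 = 0.8887
beam 4: φ=270°, α=105°
  d=(-0.2588,0.9659)  start (3,2)  tX=2.7819 tY=0.2381  stride 1/|dx|=3.8637 1/|dy|=1.0353
    cross y-line → (3,3), t=0.2381
    cross y-line → (3,4), t=1.2734
    cross y-line → (3,5), t=2.3087
    cross x-line → (2,5), t=2.7819
    cross y-line → (2,6), t=3.3439 (wall)
  → r_4 = 3.3439

ranges = [2.8160, 1.8324, 0.8887, 3.3439]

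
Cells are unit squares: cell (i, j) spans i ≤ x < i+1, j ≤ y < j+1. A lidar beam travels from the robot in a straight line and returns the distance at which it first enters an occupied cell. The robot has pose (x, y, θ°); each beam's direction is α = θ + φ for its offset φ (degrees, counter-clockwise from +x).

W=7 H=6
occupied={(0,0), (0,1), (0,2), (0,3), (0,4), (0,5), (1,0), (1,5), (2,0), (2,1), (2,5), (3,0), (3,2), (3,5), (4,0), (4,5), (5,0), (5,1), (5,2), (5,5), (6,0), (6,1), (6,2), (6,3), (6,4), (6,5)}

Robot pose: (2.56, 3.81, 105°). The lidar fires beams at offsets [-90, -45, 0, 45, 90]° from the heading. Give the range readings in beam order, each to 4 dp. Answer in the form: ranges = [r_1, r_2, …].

ranges = [3.5614, 1.3741, 1.2320, 1.8013, 1.6150]

beam 1: φ=-90°, α=15°
  d=(0.9659,0.2588)  start (2,3)  tX=0.4555 tY=0.7341  stride 1/|dx|=1.0353 1/|dy|=3.8637
    cross x-line → (3,3), t=0.4555
    cross y-line → (3,4), t=0.7341
    cross x-line → (4,4), t=1.4908
    cross x-line → (5,4), t=2.5261
    cross x-line → (6,4), t=3.5614 (wall)
  → r_1 = 3.5614
beam 2: φ=-45°, α=60°
  d=(0.5000,0.8660)  start (2,3)  tX=0.8800 tY=0.2194  stride 1/|dx|=2.0000 1/|dy|=1.1547
    cross y-line → (2,4), t=0.2194
    cross x-line → (3,4), t=0.8800
    cross y-line → (3,5), t=1.3741 (wall)
  → r_2 = 1.3741
beam 3: φ=0°, α=105°
  d=(-0.2588,0.9659)  start (2,3)  tX=2.1637 tY=0.1967  stride 1/|dx|=3.8637 1/|dy|=1.0353
    cross y-line → (2,4), t=0.1967
    cross y-line → (2,5), t=1.2320 (wall)
  → r_3 = 1.2320
beam 4: φ=45°, α=150°
  d=(-0.8660,0.5000)  start (2,3)  tX=0.6466 tY=0.3800  stride 1/|dx|=1.1547 1/|dy|=2.0000
    cross y-line → (2,4), t=0.3800
    cross x-line → (1,4), t=0.6466
    cross x-line → (0,4), t=1.8013 (wall)
  → r_4 = 1.8013
beam 5: φ=90°, α=195°
  d=(-0.9659,-0.2588)  start (2,3)  tX=0.5798 tY=3.1296  stride 1/|dx|=1.0353 1/|dy|=3.8637
    cross x-line → (1,3), t=0.5798
    cross x-line → (0,3), t=1.6150 (wall)
  → r_5 = 1.6150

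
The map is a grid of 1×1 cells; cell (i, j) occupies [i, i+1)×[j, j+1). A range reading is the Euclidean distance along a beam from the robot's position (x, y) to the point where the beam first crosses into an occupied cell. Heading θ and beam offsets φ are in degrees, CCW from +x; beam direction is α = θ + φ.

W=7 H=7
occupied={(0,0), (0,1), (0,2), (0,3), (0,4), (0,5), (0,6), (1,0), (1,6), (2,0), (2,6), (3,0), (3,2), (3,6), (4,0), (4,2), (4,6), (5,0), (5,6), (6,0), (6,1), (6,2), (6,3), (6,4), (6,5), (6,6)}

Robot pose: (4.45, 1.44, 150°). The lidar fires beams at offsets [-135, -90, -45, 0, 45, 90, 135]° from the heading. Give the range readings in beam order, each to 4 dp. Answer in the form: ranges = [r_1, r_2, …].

beam 1: φ=-135°, α=15°
  d=(0.9659,0.2588)  start (4,1)  tX=0.5694 tY=2.1637  stride 1/|dx|=1.0353 1/|dy|=3.8637
    cross x-line → (5,1), t=0.5694
    cross x-line → (6,1), t=1.6047 (wall)
  → r_1 = 1.6047
beam 2: φ=-90°, α=60°
  d=(0.5000,0.8660)  start (4,1)  tX=1.1000 tY=0.6466  stride 1/|dx|=2.0000 1/|dy|=1.1547
    cross y-line → (4,2), t=0.6466 (wall)
  → r_2 = 0.6466
beam 3: φ=-45°, α=105°
  d=(-0.2588,0.9659)  start (4,1)  tX=1.7387 tY=0.5798  stride 1/|dx|=3.8637 1/|dy|=1.0353
    cross y-line → (4,2), t=0.5798 (wall)
  → r_3 = 0.5798
beam 4: φ=0°, α=150°
  d=(-0.8660,0.5000)  start (4,1)  tX=0.5196 tY=1.1200  stride 1/|dx|=1.1547 1/|dy|=2.0000
    cross x-line → (3,1), t=0.5196
    cross y-line → (3,2), t=1.1200 (wall)
  → r_4 = 1.1200
beam 5: φ=45°, α=195°
  d=(-0.9659,-0.2588)  start (4,1)  tX=0.4659 tY=1.7000  stride 1/|dx|=1.0353 1/|dy|=3.8637
    cross x-line → (3,1), t=0.4659
    cross x-line → (2,1), t=1.5012
    cross y-line → (2,0), t=1.7000 (wall)
  → r_5 = 1.7000
beam 6: φ=90°, α=240°
  d=(-0.5000,-0.8660)  start (4,1)  tX=0.9000 tY=0.5081  stride 1/|dx|=2.0000 1/|dy|=1.1547
    cross y-line → (4,0), t=0.5081 (wall)
  → r_6 = 0.5081
beam 7: φ=135°, α=285°
  d=(0.2588,-0.9659)  start (4,1)  tX=2.1250 tY=0.4555  stride 1/|dx|=3.8637 1/|dy|=1.0353
    cross y-line → (4,0), t=0.4555 (wall)
  → r_7 = 0.4555

ranges = [1.6047, 0.6466, 0.5798, 1.1200, 1.7000, 0.5081, 0.4555]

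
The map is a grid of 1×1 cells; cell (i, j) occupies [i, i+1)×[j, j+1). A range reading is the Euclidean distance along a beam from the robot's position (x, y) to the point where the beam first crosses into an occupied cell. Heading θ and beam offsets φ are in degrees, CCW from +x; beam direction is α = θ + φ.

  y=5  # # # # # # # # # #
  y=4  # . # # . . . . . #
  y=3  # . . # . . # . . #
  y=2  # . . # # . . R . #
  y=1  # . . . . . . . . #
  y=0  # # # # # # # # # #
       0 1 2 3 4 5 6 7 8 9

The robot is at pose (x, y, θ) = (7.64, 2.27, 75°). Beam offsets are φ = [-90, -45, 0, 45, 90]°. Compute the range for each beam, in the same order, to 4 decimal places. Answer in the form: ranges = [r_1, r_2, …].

ranges = [1.4080, 1.5704, 2.8263, 1.2800, 2.7331]

beam 1: φ=-90°, α=345°
  dir = (cos 345°, sin 345°) = (0.9659, -0.2588); from cell (7,2)
  next x-line at t=0.3727, next y-line at t=1.0432; Δt_x=1.0353, Δt_y=3.8637
    x: enter (8,2) at t=0.3727
    y: enter (8,1) at t=1.0432
    x: enter (9,1) at t=1.4080 ← occupied
  → r_1 = 1.4080
beam 2: φ=-45°, α=30°
  dir = (cos 30°, sin 30°) = (0.8660, 0.5000); from cell (7,2)
  next x-line at t=0.4157, next y-line at t=1.4600; Δt_x=1.1547, Δt_y=2.0000
    x: enter (8,2) at t=0.4157
    y: enter (8,3) at t=1.4600
    x: enter (9,3) at t=1.5704 ← occupied
  → r_2 = 1.5704
beam 3: φ=0°, α=75°
  dir = (cos 75°, sin 75°) = (0.2588, 0.9659); from cell (7,2)
  next x-line at t=1.3909, next y-line at t=0.7558; Δt_x=3.8637, Δt_y=1.0353
    y: enter (7,3) at t=0.7558
    x: enter (8,3) at t=1.3909
    y: enter (8,4) at t=1.7910
    y: enter (8,5) at t=2.8263 ← occupied
  → r_3 = 2.8263
beam 4: φ=45°, α=120°
  dir = (cos 120°, sin 120°) = (-0.5000, 0.8660); from cell (7,2)
  next x-line at t=1.2800, next y-line at t=0.8429; Δt_x=2.0000, Δt_y=1.1547
    y: enter (7,3) at t=0.8429
    x: enter (6,3) at t=1.2800 ← occupied
  → r_4 = 1.2800
beam 5: φ=90°, α=165°
  dir = (cos 165°, sin 165°) = (-0.9659, 0.2588); from cell (7,2)
  next x-line at t=0.6626, next y-line at t=2.8205; Δt_x=1.0353, Δt_y=3.8637
    x: enter (6,2) at t=0.6626
    x: enter (5,2) at t=1.6979
    x: enter (4,2) at t=2.7331 ← occupied
  → r_5 = 2.7331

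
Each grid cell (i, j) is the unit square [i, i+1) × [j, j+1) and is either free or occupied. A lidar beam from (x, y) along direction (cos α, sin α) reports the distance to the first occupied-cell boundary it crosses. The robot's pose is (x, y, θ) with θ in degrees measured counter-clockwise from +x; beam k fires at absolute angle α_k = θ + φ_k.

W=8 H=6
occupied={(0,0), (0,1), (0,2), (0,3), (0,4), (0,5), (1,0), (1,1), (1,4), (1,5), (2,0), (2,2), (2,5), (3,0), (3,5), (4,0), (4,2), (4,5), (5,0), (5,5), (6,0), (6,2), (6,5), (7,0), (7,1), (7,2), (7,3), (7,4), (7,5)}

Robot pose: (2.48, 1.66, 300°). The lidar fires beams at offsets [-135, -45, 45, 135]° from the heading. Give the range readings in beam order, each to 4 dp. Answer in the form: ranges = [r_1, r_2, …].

beam 1: φ=-135°, α=165°
  direction (-0.9659, 0.2588); cell (2,1); t to first gridline: x 0.4969, y 1.3137 (then +1.0353 / +3.8637)
    (1,1) via x @ 0.4969  # hit
  → r_1 = 0.4969
beam 2: φ=-45°, α=255°
  direction (-0.2588, -0.9659); cell (2,1); t to first gridline: x 1.8546, y 0.6833 (then +3.8637 / +1.0353)
    (2,0) via y @ 0.6833  # hit
  → r_2 = 0.6833
beam 3: φ=45°, α=345°
  direction (0.9659, -0.2588); cell (2,1); t to first gridline: x 0.5383, y 2.5500 (then +1.0353 / +3.8637)
    (3,1) via x @ 0.5383
    (4,1) via x @ 1.5736
    (4,0) via y @ 2.5500  # hit
  → r_3 = 2.5500
beam 4: φ=135°, α=75°
  direction (0.2588, 0.9659); cell (2,1); t to first gridline: x 2.0091, y 0.3520 (then +3.8637 / +1.0353)
    (2,2) via y @ 0.3520  # hit
  → r_4 = 0.3520

ranges = [0.4969, 0.6833, 2.5500, 0.3520]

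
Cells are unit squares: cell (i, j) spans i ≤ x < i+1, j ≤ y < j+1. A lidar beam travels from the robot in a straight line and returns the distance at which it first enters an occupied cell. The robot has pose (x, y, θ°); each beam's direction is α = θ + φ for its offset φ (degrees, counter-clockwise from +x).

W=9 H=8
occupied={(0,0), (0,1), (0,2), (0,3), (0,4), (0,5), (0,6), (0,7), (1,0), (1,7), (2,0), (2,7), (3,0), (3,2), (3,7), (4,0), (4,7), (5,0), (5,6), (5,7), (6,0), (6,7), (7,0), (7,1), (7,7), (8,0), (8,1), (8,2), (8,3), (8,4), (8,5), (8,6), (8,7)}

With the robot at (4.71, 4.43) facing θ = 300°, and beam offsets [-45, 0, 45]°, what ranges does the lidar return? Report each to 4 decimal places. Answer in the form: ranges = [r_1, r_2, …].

beam 1: φ=-45°, α=255°
  direction (-0.2588, -0.9659); cell (4,4); t to first gridline: x 2.7432, y 0.4452 (then +3.8637 / +1.0353)
    (4,3) via y @ 0.4452
    (4,2) via y @ 1.4804
    (4,1) via y @ 2.5157
    (3,1) via x @ 2.7432
    (3,0) via y @ 3.5510  # hit
  → r_1 = 3.5510
beam 2: φ=0°, α=300°
  direction (0.5000, -0.8660); cell (4,4); t to first gridline: x 0.5800, y 0.4965 (then +2.0000 / +1.1547)
    (4,3) via y @ 0.4965
    (5,3) via x @ 0.5800
    (5,2) via y @ 1.6512
    (6,2) via x @ 2.5800
    (6,1) via y @ 2.8059
    (6,0) via y @ 3.9606  # hit
  → r_2 = 3.9606
beam 3: φ=45°, α=345°
  direction (0.9659, -0.2588); cell (4,4); t to first gridline: x 0.3002, y 1.6614 (then +1.0353 / +3.8637)
    (5,4) via x @ 0.3002
    (6,4) via x @ 1.3355
    (6,3) via y @ 1.6614
    (7,3) via x @ 2.3708
    (8,3) via x @ 3.4061  # hit
  → r_3 = 3.4061

ranges = [3.5510, 3.9606, 3.4061]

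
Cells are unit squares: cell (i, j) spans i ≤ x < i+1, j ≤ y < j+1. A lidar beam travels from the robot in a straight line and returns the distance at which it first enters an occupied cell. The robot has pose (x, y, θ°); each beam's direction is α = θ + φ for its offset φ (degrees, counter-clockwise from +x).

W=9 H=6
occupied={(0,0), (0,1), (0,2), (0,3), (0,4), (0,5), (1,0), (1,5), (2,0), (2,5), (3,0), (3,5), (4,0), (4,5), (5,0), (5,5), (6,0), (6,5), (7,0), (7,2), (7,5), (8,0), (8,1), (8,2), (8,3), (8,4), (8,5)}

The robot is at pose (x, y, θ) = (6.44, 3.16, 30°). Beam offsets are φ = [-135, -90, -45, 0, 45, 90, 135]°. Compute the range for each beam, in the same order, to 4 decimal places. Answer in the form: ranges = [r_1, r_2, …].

ranges = [2.2362, 1.1200, 0.6182, 1.8013, 1.9049, 2.1246, 5.6319]

beam 1: φ=-135°, α=255°
  direction (-0.2588, -0.9659); cell (6,3); t to first gridline: x 1.7000, y 0.1656 (then +3.8637 / +1.0353)
    (6,2) via y @ 0.1656
    (6,1) via y @ 1.2009
    (5,1) via x @ 1.7000
    (5,0) via y @ 2.2362  # hit
  → r_1 = 2.2362
beam 2: φ=-90°, α=300°
  direction (0.5000, -0.8660); cell (6,3); t to first gridline: x 1.1200, y 0.1848 (then +2.0000 / +1.1547)
    (6,2) via y @ 0.1848
    (7,2) via x @ 1.1200  # hit
  → r_2 = 1.1200
beam 3: φ=-45°, α=345°
  direction (0.9659, -0.2588); cell (6,3); t to first gridline: x 0.5798, y 0.6182 (then +1.0353 / +3.8637)
    (7,3) via x @ 0.5798
    (7,2) via y @ 0.6182  # hit
  → r_3 = 0.6182
beam 4: φ=0°, α=30°
  direction (0.8660, 0.5000); cell (6,3); t to first gridline: x 0.6466, y 1.6800 (then +1.1547 / +2.0000)
    (7,3) via x @ 0.6466
    (7,4) via y @ 1.6800
    (8,4) via x @ 1.8013  # hit
  → r_4 = 1.8013
beam 5: φ=45°, α=75°
  direction (0.2588, 0.9659); cell (6,3); t to first gridline: x 2.1637, y 0.8696 (then +3.8637 / +1.0353)
    (6,4) via y @ 0.8696
    (6,5) via y @ 1.9049  # hit
  → r_5 = 1.9049
beam 6: φ=90°, α=120°
  direction (-0.5000, 0.8660); cell (6,3); t to first gridline: x 0.8800, y 0.9699 (then +2.0000 / +1.1547)
    (5,3) via x @ 0.8800
    (5,4) via y @ 0.9699
    (5,5) via y @ 2.1246  # hit
  → r_6 = 2.1246
beam 7: φ=135°, α=165°
  direction (-0.9659, 0.2588); cell (6,3); t to first gridline: x 0.4555, y 3.2455 (then +1.0353 / +3.8637)
    (5,3) via x @ 0.4555
    (4,3) via x @ 1.4908
    (3,3) via x @ 2.5261
    (3,4) via y @ 3.2455
    (2,4) via x @ 3.5614
    (1,4) via x @ 4.5966
    (0,4) via x @ 5.6319  # hit
  → r_7 = 5.6319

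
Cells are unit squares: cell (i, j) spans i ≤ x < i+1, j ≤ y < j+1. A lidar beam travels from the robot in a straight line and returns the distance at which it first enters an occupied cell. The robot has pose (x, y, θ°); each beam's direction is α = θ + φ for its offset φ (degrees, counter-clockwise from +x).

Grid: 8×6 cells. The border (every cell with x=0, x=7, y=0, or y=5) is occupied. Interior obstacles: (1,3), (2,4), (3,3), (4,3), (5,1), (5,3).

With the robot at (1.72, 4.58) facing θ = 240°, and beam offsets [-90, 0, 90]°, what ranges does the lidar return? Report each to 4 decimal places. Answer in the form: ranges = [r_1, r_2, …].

beam 1: φ=-90°, α=150°
  direction (-0.8660, 0.5000); cell (1,4); t to first gridline: x 0.8314, y 0.8400 (then +1.1547 / +2.0000)
    (0,4) via x @ 0.8314  # hit
  → r_1 = 0.8314
beam 2: φ=0°, α=240°
  direction (-0.5000, -0.8660); cell (1,4); t to first gridline: x 1.4400, y 0.6697 (then +2.0000 / +1.1547)
    (1,3) via y @ 0.6697  # hit
  → r_2 = 0.6697
beam 3: φ=90°, α=330°
  direction (0.8660, -0.5000); cell (1,4); t to first gridline: x 0.3233, y 1.1600 (then +1.1547 / +2.0000)
    (2,4) via x @ 0.3233  # hit
  → r_3 = 0.3233

ranges = [0.8314, 0.6697, 0.3233]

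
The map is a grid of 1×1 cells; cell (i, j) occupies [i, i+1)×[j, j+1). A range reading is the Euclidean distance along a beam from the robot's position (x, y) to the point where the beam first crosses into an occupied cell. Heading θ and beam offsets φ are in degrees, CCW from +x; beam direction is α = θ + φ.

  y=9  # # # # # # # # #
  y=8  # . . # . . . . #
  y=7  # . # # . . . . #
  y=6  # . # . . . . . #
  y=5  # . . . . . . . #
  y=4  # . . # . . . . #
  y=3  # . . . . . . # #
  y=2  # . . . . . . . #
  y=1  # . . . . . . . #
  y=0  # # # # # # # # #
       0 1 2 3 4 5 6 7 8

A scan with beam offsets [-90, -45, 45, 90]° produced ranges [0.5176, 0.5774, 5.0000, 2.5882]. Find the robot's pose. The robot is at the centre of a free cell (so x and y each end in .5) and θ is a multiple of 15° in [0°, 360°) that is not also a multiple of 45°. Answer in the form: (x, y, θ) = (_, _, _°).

Enumerate (i+0.5, j+0.5, θ) over the 50 free cells and 16 admissible headings. For each, cast all 4 beams and compare to the given ranges.
  (2.5, 3.5, 150°): beam 1 = 1.0000 ≠ 0.5176 ✗
  (5.5, 6.5, 30°): beam 1 = 3.0000 ≠ 0.5176 ✗
  (1.5, 8.5, 75°): beam 1 = 1.5529 ≠ 0.5176 ✗
  …
  (6.5, 3.5, 75°): r_1=0.5176, r_2=0.5774, r_3=5.0000, r_4=2.5882 — all match ✓
Unique over the lattice → pose = (6.5, 3.5, 75°).

(x, y, θ) = (6.5, 3.5, 75°)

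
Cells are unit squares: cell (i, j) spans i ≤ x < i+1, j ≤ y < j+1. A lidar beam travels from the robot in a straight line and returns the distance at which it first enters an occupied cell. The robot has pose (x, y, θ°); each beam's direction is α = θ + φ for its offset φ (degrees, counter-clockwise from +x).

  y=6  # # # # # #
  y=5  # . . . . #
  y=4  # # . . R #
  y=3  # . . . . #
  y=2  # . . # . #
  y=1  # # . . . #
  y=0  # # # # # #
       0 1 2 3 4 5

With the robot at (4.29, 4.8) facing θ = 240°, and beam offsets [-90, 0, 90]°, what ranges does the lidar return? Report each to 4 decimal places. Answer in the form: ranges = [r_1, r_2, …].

beam 1: φ=-90°, α=150°
  cosα=-0.8660 sinα=0.5000 | (4,4) | tMaxX 0.3349 tMaxY 0.4000 | tΔX 1.1547 tΔY 2.0000
    t=0.3349 [x] (3,4)
    t=0.4000 [y] (3,5)
    t=1.4896 [x] (2,5)
    t=2.4000 [y] (2,6) — stop
  → r_1 = 2.4000
beam 2: φ=0°, α=240°
  cosα=-0.5000 sinα=-0.8660 | (4,4) | tMaxX 0.5800 tMaxY 0.9238 | tΔX 2.0000 tΔY 1.1547
    t=0.5800 [x] (3,4)
    t=0.9238 [y] (3,3)
    t=2.0785 [y] (3,2) — stop
  → r_2 = 2.0785
beam 3: φ=90°, α=330°
  cosα=0.8660 sinα=-0.5000 | (4,4) | tMaxX 0.8198 tMaxY 1.6000 | tΔX 1.1547 tΔY 2.0000
    t=0.8198 [x] (5,4) — stop
  → r_3 = 0.8198

ranges = [2.4000, 2.0785, 0.8198]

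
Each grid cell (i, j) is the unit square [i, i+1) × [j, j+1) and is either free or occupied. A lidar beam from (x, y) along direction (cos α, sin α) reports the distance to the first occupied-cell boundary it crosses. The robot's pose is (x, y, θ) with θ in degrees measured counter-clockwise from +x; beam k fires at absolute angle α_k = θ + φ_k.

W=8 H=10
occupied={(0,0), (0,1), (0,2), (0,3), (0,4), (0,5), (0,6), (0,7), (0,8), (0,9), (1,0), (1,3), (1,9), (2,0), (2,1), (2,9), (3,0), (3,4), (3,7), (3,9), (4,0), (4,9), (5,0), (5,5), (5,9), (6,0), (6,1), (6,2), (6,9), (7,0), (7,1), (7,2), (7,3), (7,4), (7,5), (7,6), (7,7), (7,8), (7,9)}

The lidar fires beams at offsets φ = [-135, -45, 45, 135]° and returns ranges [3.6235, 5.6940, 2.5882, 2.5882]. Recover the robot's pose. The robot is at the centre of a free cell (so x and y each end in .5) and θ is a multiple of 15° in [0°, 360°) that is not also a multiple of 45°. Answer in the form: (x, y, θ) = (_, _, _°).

Enumerate (i+0.5, j+0.5, θ) over the 41 free cells and 16 admissible headings. For each, cast all 4 beams and compare to the given ranges.
  (5.5, 4.5, 330°): beam 1 = 1.5529 ≠ 3.6235 ✗
  (6.5, 6.5, 255°): beam 1 = 2.8868 ≠ 3.6235 ✗
  (6.5, 7.5, 30°): beam 1 = 1.9319 ≠ 3.6235 ✗
  (4.5, 7.5, 120°): beam 1 = 2.5882 ≠ 3.6235 ✗
  …
  (4.5, 6.5, 330°): r_1=3.6235, r_2=5.6940, r_3=2.5882, r_4=2.5882 — all match ✓
No second candidate reproduces the full scan.

(x, y, θ) = (4.5, 6.5, 330°)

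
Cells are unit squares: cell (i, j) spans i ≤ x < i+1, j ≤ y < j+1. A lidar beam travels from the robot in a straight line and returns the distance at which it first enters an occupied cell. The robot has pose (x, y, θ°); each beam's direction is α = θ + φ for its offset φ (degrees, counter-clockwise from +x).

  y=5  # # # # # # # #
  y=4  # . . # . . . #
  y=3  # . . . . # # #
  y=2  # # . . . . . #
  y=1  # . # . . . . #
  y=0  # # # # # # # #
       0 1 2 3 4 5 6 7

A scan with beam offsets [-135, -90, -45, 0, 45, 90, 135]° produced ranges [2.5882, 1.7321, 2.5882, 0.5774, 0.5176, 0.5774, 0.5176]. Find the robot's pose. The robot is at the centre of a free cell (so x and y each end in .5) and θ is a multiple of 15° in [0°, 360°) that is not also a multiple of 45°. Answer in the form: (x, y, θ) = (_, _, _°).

Enumerate (i+0.5, j+0.5, θ) over the 19 free cells and 16 admissible headings. For each, cast all 7 beams and compare to the given ranges.
  (2.5, 3.5, 285°): beam 1 = 1.7321 ≠ 2.5882 ✗
  (4.5, 2.5, 285°): beam 1 = 4.0415 ≠ 2.5882 ✗
  (4.5, 2.5, 300°): beam 1 = 3.6235 ≠ 2.5882 ✗
  (4.5, 3.5, 165°): beam 1 = 0.5774 ≠ 2.5882 ✗
  …
  (2.5, 2.5, 150°): r_1=2.5882, r_2=1.7321, r_3=2.5882, r_4=0.5774, r_5=0.5176, r_6=0.5774, r_7=0.5176 — all match ✓
Only this pose fits every beam.

(x, y, θ) = (2.5, 2.5, 150°)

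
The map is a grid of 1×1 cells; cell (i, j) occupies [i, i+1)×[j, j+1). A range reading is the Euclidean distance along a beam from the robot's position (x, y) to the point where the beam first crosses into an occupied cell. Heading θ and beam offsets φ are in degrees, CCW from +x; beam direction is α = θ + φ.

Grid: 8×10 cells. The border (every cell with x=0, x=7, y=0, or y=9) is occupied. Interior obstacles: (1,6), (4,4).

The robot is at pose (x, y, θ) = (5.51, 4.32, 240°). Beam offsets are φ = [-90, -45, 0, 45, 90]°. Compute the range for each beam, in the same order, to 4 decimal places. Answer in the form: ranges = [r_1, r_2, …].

ranges = [0.5889, 0.5280, 3.8336, 3.4371, 1.7205]

beam 1: φ=-90°, α=150°
  cosα=-0.8660 sinα=0.5000 | (5,4) | tMaxX 0.5889 tMaxY 1.3600 | tΔX 1.1547 tΔY 2.0000
    t=0.5889 [x] (4,4) — stop
  → r_1 = 0.5889
beam 2: φ=-45°, α=195°
  cosα=-0.9659 sinα=-0.2588 | (5,4) | tMaxX 0.5280 tMaxY 1.2364 | tΔX 1.0353 tΔY 3.8637
    t=0.5280 [x] (4,4) — stop
  → r_2 = 0.5280
beam 3: φ=0°, α=240°
  cosα=-0.5000 sinα=-0.8660 | (5,4) | tMaxX 1.0200 tMaxY 0.3695 | tΔX 2.0000 tΔY 1.1547
    t=0.3695 [y] (5,3)
    t=1.0200 [x] (4,3)
    t=1.5242 [y] (4,2)
    t=2.6789 [y] (4,1)
    t=3.0200 [x] (3,1)
    t=3.8336 [y] (3,0) — stop
  → r_3 = 3.8336
beam 4: φ=45°, α=285°
  cosα=0.2588 sinα=-0.9659 | (5,4) | tMaxX 1.8932 tMaxY 0.3313 | tΔX 3.8637 tΔY 1.0353
    t=0.3313 [y] (5,3)
    t=1.3666 [y] (5,2)
    t=1.8932 [x] (6,2)
    t=2.4018 [y] (6,1)
    t=3.4371 [y] (6,0) — stop
  → r_4 = 3.4371
beam 5: φ=90°, α=330°
  cosα=0.8660 sinα=-0.5000 | (5,4) | tMaxX 0.5658 tMaxY 0.6400 | tΔX 1.1547 tΔY 2.0000
    t=0.5658 [x] (6,4)
    t=0.6400 [y] (6,3)
    t=1.7205 [x] (7,3) — stop
  → r_5 = 1.7205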